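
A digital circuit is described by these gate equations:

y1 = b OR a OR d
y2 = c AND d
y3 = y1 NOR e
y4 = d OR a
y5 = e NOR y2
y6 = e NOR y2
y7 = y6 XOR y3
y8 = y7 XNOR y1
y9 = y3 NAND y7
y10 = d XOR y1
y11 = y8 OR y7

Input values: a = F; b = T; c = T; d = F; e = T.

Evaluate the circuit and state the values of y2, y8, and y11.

y2 = F, y8 = F, y11 = F

y1 = b OR a OR d = T OR F OR F = T
y2 = c AND d = T AND F = F
y3 = y1 NOR e = T NOR T = F
y6 = e NOR y2 = T NOR F = F
y7 = y6 XOR y3 = F XOR F = F
y8 = y7 XNOR y1 = F XNOR T = F
y11 = y8 OR y7 = F OR F = F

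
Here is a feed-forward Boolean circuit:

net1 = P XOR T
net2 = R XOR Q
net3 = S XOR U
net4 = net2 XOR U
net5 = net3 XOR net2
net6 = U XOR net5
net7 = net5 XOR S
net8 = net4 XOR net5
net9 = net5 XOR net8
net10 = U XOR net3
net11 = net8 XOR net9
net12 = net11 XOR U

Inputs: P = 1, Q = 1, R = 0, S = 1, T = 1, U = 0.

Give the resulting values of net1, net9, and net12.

net1 = 0, net9 = 1, net12 = 0

net1 = P XOR T = 1 XOR 1 = 0
net2 = R XOR Q = 0 XOR 1 = 1
net3 = S XOR U = 1 XOR 0 = 1
net4 = net2 XOR U = 1 XOR 0 = 1
net5 = net3 XOR net2 = 1 XOR 1 = 0
net8 = net4 XOR net5 = 1 XOR 0 = 1
net9 = net5 XOR net8 = 0 XOR 1 = 1
net11 = net8 XOR net9 = 1 XOR 1 = 0
net12 = net11 XOR U = 0 XOR 0 = 0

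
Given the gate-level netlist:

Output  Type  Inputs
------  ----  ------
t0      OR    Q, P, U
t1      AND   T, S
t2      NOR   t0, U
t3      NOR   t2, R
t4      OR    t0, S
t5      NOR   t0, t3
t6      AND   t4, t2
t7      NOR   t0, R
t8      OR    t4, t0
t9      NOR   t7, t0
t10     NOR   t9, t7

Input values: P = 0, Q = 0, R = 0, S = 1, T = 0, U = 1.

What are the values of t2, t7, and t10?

t2 = 0, t7 = 0, t10 = 1

t0 = Q OR P OR U = 0 OR 0 OR 1 = 1
t2 = t0 NOR U = 1 NOR 1 = 0
t7 = t0 NOR R = 1 NOR 0 = 0
t9 = t7 NOR t0 = 0 NOR 1 = 0
t10 = t9 NOR t7 = 0 NOR 0 = 1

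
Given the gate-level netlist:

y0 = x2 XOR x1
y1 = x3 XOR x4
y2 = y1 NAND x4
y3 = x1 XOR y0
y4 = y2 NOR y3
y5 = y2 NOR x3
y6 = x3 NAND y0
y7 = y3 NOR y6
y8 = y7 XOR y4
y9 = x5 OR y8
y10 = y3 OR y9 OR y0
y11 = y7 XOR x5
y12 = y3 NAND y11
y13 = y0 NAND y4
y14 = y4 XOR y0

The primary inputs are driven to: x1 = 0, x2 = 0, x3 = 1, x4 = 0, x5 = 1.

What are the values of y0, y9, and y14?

y0 = 0; y9 = 1; y14 = 0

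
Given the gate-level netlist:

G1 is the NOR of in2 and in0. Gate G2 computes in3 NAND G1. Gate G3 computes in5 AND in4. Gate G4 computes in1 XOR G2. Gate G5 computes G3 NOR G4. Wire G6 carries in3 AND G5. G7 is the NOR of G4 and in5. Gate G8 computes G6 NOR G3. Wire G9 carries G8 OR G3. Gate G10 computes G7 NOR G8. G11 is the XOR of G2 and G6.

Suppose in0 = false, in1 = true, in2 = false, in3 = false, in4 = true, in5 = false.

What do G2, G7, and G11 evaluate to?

G2 = true, G7 = true, G11 = true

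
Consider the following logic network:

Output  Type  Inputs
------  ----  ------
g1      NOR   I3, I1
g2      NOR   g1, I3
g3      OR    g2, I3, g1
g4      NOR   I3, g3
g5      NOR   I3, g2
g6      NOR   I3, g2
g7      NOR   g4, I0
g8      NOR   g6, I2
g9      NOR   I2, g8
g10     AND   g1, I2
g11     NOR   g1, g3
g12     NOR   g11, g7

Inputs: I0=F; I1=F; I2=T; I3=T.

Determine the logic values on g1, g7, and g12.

g1 = I3 NOR I1 = T NOR F = F
g2 = g1 NOR I3 = F NOR T = F
g3 = g2 OR I3 OR g1 = F OR T OR F = T
g4 = I3 NOR g3 = T NOR T = F
g7 = g4 NOR I0 = F NOR F = T
g11 = g1 NOR g3 = F NOR T = F
g12 = g11 NOR g7 = F NOR T = F

g1 = F  g7 = T  g12 = F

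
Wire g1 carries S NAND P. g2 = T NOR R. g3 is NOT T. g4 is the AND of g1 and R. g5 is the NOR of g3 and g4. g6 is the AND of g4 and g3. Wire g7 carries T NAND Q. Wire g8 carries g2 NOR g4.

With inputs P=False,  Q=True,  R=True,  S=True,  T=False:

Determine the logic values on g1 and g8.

g1 = True, g8 = False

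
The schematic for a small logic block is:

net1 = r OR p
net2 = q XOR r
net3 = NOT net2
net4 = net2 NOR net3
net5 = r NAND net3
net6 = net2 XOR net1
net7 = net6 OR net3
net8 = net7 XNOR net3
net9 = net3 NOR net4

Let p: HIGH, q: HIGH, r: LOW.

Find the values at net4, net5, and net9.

net2 = q XOR r = HIGH XOR LOW = HIGH
net3 = NOT net2 = NOT HIGH = LOW
net4 = net2 NOR net3 = HIGH NOR LOW = LOW
net5 = r NAND net3 = LOW NAND LOW = HIGH
net9 = net3 NOR net4 = LOW NOR LOW = HIGH

net4 = LOW  net5 = HIGH  net9 = HIGH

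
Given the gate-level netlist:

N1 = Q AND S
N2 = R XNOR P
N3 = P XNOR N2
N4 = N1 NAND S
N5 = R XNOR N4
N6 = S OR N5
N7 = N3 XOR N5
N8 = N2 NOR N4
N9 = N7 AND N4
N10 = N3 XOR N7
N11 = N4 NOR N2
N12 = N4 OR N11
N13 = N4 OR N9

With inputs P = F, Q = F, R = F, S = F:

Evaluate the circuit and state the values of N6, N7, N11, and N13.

N1 = Q AND S = F AND F = F
N2 = R XNOR P = F XNOR F = T
N3 = P XNOR N2 = F XNOR T = F
N4 = N1 NAND S = F NAND F = T
N5 = R XNOR N4 = F XNOR T = F
N6 = S OR N5 = F OR F = F
N7 = N3 XOR N5 = F XOR F = F
N9 = N7 AND N4 = F AND T = F
N11 = N4 NOR N2 = T NOR T = F
N13 = N4 OR N9 = T OR F = T

N6 = F; N7 = F; N11 = F; N13 = T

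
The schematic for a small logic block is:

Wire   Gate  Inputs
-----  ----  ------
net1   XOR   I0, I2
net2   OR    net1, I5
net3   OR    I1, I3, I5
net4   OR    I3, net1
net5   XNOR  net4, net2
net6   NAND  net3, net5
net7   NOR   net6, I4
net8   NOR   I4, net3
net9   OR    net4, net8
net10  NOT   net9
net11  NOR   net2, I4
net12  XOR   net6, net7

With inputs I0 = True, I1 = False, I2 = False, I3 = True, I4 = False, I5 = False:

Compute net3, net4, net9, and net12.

net1 = I0 XOR I2 = True XOR False = True
net2 = net1 OR I5 = True OR False = True
net3 = I1 OR I3 OR I5 = False OR True OR False = True
net4 = I3 OR net1 = True OR True = True
net5 = net4 XNOR net2 = True XNOR True = True
net6 = net3 NAND net5 = True NAND True = False
net7 = net6 NOR I4 = False NOR False = True
net8 = I4 NOR net3 = False NOR True = False
net9 = net4 OR net8 = True OR False = True
net12 = net6 XOR net7 = False XOR True = True

net3 = True; net4 = True; net9 = True; net12 = True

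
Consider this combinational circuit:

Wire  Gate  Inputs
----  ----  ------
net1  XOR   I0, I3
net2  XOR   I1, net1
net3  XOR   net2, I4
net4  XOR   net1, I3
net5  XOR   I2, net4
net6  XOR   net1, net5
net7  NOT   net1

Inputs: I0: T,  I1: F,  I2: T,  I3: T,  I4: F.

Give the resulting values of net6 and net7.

net6 = F  net7 = T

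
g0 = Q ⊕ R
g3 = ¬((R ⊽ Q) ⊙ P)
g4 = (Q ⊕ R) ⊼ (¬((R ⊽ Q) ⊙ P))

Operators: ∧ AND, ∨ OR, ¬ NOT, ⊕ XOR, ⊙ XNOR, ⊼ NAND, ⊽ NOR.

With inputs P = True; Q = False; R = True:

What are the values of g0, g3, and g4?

g0 = False ⊕ True = True
g3 = ¬((True ⊽ False) ⊙ True) = True
g4 = (False ⊕ True) ⊼ (¬((True ⊽ False) ⊙ True)) = False

g0 = True, g3 = True, g4 = False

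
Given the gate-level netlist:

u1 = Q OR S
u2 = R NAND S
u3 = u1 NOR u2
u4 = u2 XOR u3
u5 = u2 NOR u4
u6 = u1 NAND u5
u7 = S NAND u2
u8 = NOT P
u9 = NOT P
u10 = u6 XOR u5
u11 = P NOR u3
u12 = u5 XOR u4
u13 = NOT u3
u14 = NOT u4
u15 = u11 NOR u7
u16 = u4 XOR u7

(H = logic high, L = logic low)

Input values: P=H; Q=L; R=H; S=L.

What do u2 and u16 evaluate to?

u2 = H; u16 = L

u1 = Q OR S = L OR L = L
u2 = R NAND S = H NAND L = H
u3 = u1 NOR u2 = L NOR H = L
u4 = u2 XOR u3 = H XOR L = H
u7 = S NAND u2 = L NAND H = H
u16 = u4 XOR u7 = H XOR H = L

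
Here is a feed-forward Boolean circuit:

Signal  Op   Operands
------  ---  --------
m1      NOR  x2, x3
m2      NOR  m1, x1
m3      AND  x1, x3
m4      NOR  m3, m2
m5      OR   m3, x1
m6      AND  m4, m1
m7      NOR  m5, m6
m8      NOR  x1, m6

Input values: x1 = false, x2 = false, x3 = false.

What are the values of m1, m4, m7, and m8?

m1 = true, m4 = true, m7 = false, m8 = false

m1 = x2 NOR x3 = false NOR false = true
m2 = m1 NOR x1 = true NOR false = false
m3 = x1 AND x3 = false AND false = false
m4 = m3 NOR m2 = false NOR false = true
m5 = m3 OR x1 = false OR false = false
m6 = m4 AND m1 = true AND true = true
m7 = m5 NOR m6 = false NOR true = false
m8 = x1 NOR m6 = false NOR true = false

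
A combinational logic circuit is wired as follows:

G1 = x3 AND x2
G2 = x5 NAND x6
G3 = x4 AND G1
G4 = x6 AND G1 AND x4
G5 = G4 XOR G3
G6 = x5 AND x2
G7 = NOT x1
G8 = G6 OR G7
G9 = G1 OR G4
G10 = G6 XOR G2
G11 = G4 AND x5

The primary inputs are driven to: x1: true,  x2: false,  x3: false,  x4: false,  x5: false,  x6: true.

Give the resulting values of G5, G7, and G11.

G5 = false; G7 = false; G11 = false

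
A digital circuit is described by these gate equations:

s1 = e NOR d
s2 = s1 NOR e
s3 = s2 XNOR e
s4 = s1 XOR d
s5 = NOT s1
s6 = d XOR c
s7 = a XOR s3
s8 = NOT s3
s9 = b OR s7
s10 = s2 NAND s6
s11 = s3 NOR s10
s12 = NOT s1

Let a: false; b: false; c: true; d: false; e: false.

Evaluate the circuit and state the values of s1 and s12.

s1 = true, s12 = false

s1 = e NOR d = false NOR false = true
s12 = NOT s1 = NOT true = false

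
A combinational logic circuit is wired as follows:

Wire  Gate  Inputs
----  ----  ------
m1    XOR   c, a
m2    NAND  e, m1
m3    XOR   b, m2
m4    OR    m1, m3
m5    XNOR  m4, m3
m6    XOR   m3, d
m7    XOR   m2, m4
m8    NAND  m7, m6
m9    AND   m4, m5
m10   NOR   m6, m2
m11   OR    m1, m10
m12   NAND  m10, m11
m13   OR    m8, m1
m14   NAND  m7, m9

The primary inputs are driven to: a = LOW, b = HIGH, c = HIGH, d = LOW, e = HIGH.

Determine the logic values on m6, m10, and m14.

m1 = c XOR a = HIGH XOR LOW = HIGH
m2 = e NAND m1 = HIGH NAND HIGH = LOW
m3 = b XOR m2 = HIGH XOR LOW = HIGH
m4 = m1 OR m3 = HIGH OR HIGH = HIGH
m5 = m4 XNOR m3 = HIGH XNOR HIGH = HIGH
m6 = m3 XOR d = HIGH XOR LOW = HIGH
m7 = m2 XOR m4 = LOW XOR HIGH = HIGH
m9 = m4 AND m5 = HIGH AND HIGH = HIGH
m10 = m6 NOR m2 = HIGH NOR LOW = LOW
m14 = m7 NAND m9 = HIGH NAND HIGH = LOW

m6 = HIGH, m10 = LOW, m14 = LOW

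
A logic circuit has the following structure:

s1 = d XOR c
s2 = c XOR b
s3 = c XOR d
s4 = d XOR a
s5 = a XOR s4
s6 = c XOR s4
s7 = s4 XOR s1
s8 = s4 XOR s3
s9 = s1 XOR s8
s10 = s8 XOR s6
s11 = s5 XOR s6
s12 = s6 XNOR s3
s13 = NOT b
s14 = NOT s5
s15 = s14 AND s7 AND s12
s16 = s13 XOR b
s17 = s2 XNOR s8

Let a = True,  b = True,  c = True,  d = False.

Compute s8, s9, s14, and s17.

s1 = d XOR c = False XOR True = True
s2 = c XOR b = True XOR True = False
s3 = c XOR d = True XOR False = True
s4 = d XOR a = False XOR True = True
s5 = a XOR s4 = True XOR True = False
s8 = s4 XOR s3 = True XOR True = False
s9 = s1 XOR s8 = True XOR False = True
s14 = NOT s5 = NOT False = True
s17 = s2 XNOR s8 = False XNOR False = True

s8 = False, s9 = True, s14 = True, s17 = True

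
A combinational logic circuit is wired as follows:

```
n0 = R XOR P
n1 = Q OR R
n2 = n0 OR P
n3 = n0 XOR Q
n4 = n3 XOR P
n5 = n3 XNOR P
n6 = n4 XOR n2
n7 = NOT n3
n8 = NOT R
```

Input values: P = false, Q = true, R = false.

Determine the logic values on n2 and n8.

n2 = false; n8 = true

n0 = R XOR P = false XOR false = false
n2 = n0 OR P = false OR false = false
n8 = NOT R = NOT false = true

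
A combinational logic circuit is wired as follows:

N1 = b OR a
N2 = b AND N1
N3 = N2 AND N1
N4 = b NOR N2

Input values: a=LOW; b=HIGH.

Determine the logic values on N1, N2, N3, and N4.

N1 = b OR a = HIGH OR LOW = HIGH
N2 = b AND N1 = HIGH AND HIGH = HIGH
N3 = N2 AND N1 = HIGH AND HIGH = HIGH
N4 = b NOR N2 = HIGH NOR HIGH = LOW

N1 = HIGH, N2 = HIGH, N3 = HIGH, N4 = LOW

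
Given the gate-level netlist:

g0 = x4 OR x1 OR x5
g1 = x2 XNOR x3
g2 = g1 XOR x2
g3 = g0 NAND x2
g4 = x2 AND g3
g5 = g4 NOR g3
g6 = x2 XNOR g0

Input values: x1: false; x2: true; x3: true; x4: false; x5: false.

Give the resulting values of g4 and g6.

g0 = x4 OR x1 OR x5 = false OR false OR false = false
g3 = g0 NAND x2 = false NAND true = true
g4 = x2 AND g3 = true AND true = true
g6 = x2 XNOR g0 = true XNOR false = false

g4 = true  g6 = false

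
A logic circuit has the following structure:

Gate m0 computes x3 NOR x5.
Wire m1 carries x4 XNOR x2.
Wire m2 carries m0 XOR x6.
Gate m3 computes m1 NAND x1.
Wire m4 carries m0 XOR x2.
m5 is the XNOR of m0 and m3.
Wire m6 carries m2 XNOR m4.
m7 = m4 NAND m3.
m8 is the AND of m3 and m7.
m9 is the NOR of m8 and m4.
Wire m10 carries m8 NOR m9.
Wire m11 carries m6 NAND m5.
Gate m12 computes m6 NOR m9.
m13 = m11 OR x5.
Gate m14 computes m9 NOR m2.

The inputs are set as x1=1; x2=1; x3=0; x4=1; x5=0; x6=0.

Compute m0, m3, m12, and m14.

m0 = 1, m3 = 0, m12 = 0, m14 = 0

m0 = x3 NOR x5 = 0 NOR 0 = 1
m1 = x4 XNOR x2 = 1 XNOR 1 = 1
m2 = m0 XOR x6 = 1 XOR 0 = 1
m3 = m1 NAND x1 = 1 NAND 1 = 0
m4 = m0 XOR x2 = 1 XOR 1 = 0
m6 = m2 XNOR m4 = 1 XNOR 0 = 0
m7 = m4 NAND m3 = 0 NAND 0 = 1
m8 = m3 AND m7 = 0 AND 1 = 0
m9 = m8 NOR m4 = 0 NOR 0 = 1
m12 = m6 NOR m9 = 0 NOR 1 = 0
m14 = m9 NOR m2 = 1 NOR 1 = 0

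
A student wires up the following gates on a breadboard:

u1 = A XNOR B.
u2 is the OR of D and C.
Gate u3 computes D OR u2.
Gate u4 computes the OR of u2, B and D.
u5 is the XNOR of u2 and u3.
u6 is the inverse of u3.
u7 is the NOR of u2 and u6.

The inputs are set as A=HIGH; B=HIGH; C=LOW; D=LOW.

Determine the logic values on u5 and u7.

u2 = D OR C = LOW OR LOW = LOW
u3 = D OR u2 = LOW OR LOW = LOW
u5 = u2 XNOR u3 = LOW XNOR LOW = HIGH
u6 = NOT u3 = NOT LOW = HIGH
u7 = u2 NOR u6 = LOW NOR HIGH = LOW

u5 = HIGH  u7 = LOW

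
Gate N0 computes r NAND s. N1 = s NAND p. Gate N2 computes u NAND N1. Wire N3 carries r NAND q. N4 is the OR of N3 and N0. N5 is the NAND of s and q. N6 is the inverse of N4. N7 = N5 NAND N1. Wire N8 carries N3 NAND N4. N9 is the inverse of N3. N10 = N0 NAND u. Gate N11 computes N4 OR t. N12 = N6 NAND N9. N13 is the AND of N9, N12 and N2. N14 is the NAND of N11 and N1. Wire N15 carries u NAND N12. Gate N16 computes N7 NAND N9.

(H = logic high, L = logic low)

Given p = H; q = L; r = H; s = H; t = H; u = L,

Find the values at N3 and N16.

N3 = H, N16 = H

N1 = s NAND p = H NAND H = L
N3 = r NAND q = H NAND L = H
N5 = s NAND q = H NAND L = H
N7 = N5 NAND N1 = H NAND L = H
N9 = NOT N3 = NOT H = L
N16 = N7 NAND N9 = H NAND L = H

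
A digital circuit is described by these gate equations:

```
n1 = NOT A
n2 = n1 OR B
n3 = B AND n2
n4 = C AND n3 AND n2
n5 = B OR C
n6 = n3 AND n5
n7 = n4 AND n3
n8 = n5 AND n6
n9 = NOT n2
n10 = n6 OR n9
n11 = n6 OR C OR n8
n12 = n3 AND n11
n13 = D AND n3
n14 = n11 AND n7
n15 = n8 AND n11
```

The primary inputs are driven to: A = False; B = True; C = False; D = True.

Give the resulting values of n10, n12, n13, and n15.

n10 = True, n12 = True, n13 = True, n15 = True

n1 = NOT A = NOT False = True
n2 = n1 OR B = True OR True = True
n3 = B AND n2 = True AND True = True
n5 = B OR C = True OR False = True
n6 = n3 AND n5 = True AND True = True
n8 = n5 AND n6 = True AND True = True
n9 = NOT n2 = NOT True = False
n10 = n6 OR n9 = True OR False = True
n11 = n6 OR C OR n8 = True OR False OR True = True
n12 = n3 AND n11 = True AND True = True
n13 = D AND n3 = True AND True = True
n15 = n8 AND n11 = True AND True = True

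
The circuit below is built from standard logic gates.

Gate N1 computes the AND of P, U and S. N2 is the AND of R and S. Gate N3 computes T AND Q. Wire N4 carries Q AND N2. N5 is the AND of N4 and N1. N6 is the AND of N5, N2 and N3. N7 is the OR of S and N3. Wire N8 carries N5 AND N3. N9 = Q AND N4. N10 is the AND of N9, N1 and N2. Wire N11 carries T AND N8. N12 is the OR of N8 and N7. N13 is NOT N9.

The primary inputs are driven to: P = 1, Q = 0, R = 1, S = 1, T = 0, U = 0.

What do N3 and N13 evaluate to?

N3 = 0; N13 = 1

N2 = R AND S = 1 AND 1 = 1
N3 = T AND Q = 0 AND 0 = 0
N4 = Q AND N2 = 0 AND 1 = 0
N9 = Q AND N4 = 0 AND 0 = 0
N13 = NOT N9 = NOT 0 = 1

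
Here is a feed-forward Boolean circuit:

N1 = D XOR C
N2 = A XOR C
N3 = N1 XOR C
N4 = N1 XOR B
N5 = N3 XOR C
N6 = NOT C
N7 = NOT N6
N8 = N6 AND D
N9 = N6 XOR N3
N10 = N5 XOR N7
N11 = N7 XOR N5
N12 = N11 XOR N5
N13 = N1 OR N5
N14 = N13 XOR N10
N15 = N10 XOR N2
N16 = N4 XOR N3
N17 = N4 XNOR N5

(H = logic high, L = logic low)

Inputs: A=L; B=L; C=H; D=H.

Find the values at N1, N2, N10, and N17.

N1 = L  N2 = H  N10 = H  N17 = H

N1 = D XOR C = H XOR H = L
N2 = A XOR C = L XOR H = H
N3 = N1 XOR C = L XOR H = H
N4 = N1 XOR B = L XOR L = L
N5 = N3 XOR C = H XOR H = L
N6 = NOT C = NOT H = L
N7 = NOT N6 = NOT L = H
N10 = N5 XOR N7 = L XOR H = H
N17 = N4 XNOR N5 = L XNOR L = H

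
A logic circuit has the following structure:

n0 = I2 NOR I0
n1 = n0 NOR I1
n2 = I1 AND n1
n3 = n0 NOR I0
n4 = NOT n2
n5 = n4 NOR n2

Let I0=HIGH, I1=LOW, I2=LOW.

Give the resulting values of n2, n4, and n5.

n2 = LOW; n4 = HIGH; n5 = LOW

n0 = I2 NOR I0 = LOW NOR HIGH = LOW
n1 = n0 NOR I1 = LOW NOR LOW = HIGH
n2 = I1 AND n1 = LOW AND HIGH = LOW
n4 = NOT n2 = NOT LOW = HIGH
n5 = n4 NOR n2 = HIGH NOR LOW = LOW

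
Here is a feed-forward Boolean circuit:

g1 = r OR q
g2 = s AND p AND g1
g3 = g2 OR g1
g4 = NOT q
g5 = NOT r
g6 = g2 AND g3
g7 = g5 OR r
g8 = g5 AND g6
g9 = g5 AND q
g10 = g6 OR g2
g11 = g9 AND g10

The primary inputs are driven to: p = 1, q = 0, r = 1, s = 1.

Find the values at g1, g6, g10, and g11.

g1 = 1; g6 = 1; g10 = 1; g11 = 0

g1 = r OR q = 1 OR 0 = 1
g2 = s AND p AND g1 = 1 AND 1 AND 1 = 1
g3 = g2 OR g1 = 1 OR 1 = 1
g5 = NOT r = NOT 1 = 0
g6 = g2 AND g3 = 1 AND 1 = 1
g9 = g5 AND q = 0 AND 0 = 0
g10 = g6 OR g2 = 1 OR 1 = 1
g11 = g9 AND g10 = 0 AND 1 = 0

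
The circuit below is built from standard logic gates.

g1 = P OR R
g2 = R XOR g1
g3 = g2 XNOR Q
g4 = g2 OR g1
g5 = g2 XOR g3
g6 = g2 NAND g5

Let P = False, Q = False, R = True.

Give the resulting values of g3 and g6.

g1 = P OR R = False OR True = True
g2 = R XOR g1 = True XOR True = False
g3 = g2 XNOR Q = False XNOR False = True
g5 = g2 XOR g3 = False XOR True = True
g6 = g2 NAND g5 = False NAND True = True

g3 = True  g6 = True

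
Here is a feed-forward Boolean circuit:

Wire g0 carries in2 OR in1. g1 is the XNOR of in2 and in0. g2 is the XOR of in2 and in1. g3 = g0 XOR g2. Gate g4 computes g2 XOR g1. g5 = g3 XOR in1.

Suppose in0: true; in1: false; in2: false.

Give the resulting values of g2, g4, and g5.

g0 = in2 OR in1 = false OR false = false
g1 = in2 XNOR in0 = false XNOR true = false
g2 = in2 XOR in1 = false XOR false = false
g3 = g0 XOR g2 = false XOR false = false
g4 = g2 XOR g1 = false XOR false = false
g5 = g3 XOR in1 = false XOR false = false

g2 = false, g4 = false, g5 = false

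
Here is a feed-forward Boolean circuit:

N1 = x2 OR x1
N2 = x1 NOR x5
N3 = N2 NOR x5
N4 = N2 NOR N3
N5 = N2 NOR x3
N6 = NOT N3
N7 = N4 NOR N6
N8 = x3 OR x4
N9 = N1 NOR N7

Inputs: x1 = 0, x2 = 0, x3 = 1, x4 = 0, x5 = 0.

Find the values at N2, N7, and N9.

N2 = 1; N7 = 0; N9 = 1

N1 = x2 OR x1 = 0 OR 0 = 0
N2 = x1 NOR x5 = 0 NOR 0 = 1
N3 = N2 NOR x5 = 1 NOR 0 = 0
N4 = N2 NOR N3 = 1 NOR 0 = 0
N6 = NOT N3 = NOT 0 = 1
N7 = N4 NOR N6 = 0 NOR 1 = 0
N9 = N1 NOR N7 = 0 NOR 0 = 1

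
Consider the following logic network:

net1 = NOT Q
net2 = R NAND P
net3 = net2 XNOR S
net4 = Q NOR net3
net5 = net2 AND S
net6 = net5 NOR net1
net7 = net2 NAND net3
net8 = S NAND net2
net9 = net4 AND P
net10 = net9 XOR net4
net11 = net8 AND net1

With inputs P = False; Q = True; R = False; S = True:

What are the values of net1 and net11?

net1 = False  net11 = False

net1 = NOT Q = NOT True = False
net2 = R NAND P = False NAND False = True
net8 = S NAND net2 = True NAND True = False
net11 = net8 AND net1 = False AND False = False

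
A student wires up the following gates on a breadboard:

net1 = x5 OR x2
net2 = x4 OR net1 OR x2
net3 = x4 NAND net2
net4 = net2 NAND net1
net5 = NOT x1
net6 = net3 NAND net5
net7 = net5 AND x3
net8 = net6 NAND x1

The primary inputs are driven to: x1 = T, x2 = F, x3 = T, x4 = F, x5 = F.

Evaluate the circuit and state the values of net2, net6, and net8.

net2 = F, net6 = T, net8 = F

net1 = x5 OR x2 = F OR F = F
net2 = x4 OR net1 OR x2 = F OR F OR F = F
net3 = x4 NAND net2 = F NAND F = T
net5 = NOT x1 = NOT T = F
net6 = net3 NAND net5 = T NAND F = T
net8 = net6 NAND x1 = T NAND T = F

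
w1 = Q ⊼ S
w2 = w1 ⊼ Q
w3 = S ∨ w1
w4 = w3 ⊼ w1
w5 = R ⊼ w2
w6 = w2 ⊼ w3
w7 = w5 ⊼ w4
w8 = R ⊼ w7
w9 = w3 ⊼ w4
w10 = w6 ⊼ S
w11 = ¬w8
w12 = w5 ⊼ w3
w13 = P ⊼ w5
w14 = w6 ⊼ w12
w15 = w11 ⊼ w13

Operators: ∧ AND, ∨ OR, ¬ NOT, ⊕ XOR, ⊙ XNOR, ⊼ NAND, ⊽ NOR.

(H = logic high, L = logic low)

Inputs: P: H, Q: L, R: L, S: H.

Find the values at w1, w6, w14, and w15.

w1 = H  w6 = L  w14 = H  w15 = H

w1 = Q NAND S = L NAND H = H
w2 = w1 NAND Q = H NAND L = H
w3 = S OR w1 = H OR H = H
w4 = w3 NAND w1 = H NAND H = L
w5 = R NAND w2 = L NAND H = H
w6 = w2 NAND w3 = H NAND H = L
w7 = w5 NAND w4 = H NAND L = H
w8 = R NAND w7 = L NAND H = H
w11 = NOT w8 = NOT H = L
w12 = w5 NAND w3 = H NAND H = L
w13 = P NAND w5 = H NAND H = L
w14 = w6 NAND w12 = L NAND L = H
w15 = w11 NAND w13 = L NAND L = H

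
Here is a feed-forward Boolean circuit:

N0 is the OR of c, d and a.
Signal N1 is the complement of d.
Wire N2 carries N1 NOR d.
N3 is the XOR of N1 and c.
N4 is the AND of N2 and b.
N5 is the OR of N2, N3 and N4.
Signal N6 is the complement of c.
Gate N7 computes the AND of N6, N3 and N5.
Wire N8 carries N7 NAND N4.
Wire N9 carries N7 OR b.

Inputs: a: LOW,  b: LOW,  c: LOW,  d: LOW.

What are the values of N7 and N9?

N7 = HIGH  N9 = HIGH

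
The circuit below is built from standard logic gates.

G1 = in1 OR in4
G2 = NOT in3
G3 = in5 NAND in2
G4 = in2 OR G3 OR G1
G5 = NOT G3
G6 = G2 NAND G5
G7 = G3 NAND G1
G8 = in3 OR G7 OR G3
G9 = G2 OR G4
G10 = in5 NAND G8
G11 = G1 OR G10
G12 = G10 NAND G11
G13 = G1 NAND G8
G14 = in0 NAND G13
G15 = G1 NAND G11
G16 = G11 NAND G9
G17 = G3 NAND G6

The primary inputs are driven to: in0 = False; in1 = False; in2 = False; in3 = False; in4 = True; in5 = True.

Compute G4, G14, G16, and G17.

G4 = True, G14 = True, G16 = False, G17 = False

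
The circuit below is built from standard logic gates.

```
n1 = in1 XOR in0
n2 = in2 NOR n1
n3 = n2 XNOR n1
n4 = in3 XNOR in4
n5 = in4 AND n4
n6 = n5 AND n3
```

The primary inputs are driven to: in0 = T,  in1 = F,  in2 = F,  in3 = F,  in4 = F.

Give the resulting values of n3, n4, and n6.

n3 = F, n4 = T, n6 = F

n1 = in1 XOR in0 = F XOR T = T
n2 = in2 NOR n1 = F NOR T = F
n3 = n2 XNOR n1 = F XNOR T = F
n4 = in3 XNOR in4 = F XNOR F = T
n5 = in4 AND n4 = F AND T = F
n6 = n5 AND n3 = F AND F = F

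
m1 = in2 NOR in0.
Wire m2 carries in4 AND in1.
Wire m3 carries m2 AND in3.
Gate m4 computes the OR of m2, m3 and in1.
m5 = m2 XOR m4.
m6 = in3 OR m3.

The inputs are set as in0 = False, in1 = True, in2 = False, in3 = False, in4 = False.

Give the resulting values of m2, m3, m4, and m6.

m2 = in4 AND in1 = False AND True = False
m3 = m2 AND in3 = False AND False = False
m4 = m2 OR m3 OR in1 = False OR False OR True = True
m6 = in3 OR m3 = False OR False = False

m2 = False, m3 = False, m4 = True, m6 = False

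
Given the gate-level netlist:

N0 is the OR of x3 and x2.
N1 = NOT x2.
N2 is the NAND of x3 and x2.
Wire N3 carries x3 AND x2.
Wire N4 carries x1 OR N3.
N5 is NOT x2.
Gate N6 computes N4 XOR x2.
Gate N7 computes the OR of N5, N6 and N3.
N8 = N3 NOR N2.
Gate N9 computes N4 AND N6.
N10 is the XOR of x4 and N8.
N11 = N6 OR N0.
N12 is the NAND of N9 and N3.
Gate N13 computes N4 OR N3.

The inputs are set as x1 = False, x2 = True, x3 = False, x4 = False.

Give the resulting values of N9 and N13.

N3 = x3 AND x2 = False AND True = False
N4 = x1 OR N3 = False OR False = False
N6 = N4 XOR x2 = False XOR True = True
N9 = N4 AND N6 = False AND True = False
N13 = N4 OR N3 = False OR False = False

N9 = False, N13 = False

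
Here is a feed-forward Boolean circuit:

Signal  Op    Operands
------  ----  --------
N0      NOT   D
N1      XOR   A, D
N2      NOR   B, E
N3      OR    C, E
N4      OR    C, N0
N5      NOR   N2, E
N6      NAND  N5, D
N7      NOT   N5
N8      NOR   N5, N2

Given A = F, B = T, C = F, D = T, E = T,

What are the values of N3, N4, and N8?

N0 = NOT D = NOT T = F
N2 = B NOR E = T NOR T = F
N3 = C OR E = F OR T = T
N4 = C OR N0 = F OR F = F
N5 = N2 NOR E = F NOR T = F
N8 = N5 NOR N2 = F NOR F = T

N3 = T, N4 = F, N8 = T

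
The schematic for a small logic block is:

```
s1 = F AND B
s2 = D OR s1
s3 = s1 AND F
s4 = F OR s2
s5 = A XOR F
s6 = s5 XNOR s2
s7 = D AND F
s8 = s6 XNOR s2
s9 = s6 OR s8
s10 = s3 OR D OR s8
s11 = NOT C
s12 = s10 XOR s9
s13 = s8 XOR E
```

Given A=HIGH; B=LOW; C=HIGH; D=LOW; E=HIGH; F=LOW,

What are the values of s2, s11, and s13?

s2 = LOW  s11 = LOW  s13 = LOW

s1 = F AND B = LOW AND LOW = LOW
s2 = D OR s1 = LOW OR LOW = LOW
s5 = A XOR F = HIGH XOR LOW = HIGH
s6 = s5 XNOR s2 = HIGH XNOR LOW = LOW
s8 = s6 XNOR s2 = LOW XNOR LOW = HIGH
s11 = NOT C = NOT HIGH = LOW
s13 = s8 XOR E = HIGH XOR HIGH = LOW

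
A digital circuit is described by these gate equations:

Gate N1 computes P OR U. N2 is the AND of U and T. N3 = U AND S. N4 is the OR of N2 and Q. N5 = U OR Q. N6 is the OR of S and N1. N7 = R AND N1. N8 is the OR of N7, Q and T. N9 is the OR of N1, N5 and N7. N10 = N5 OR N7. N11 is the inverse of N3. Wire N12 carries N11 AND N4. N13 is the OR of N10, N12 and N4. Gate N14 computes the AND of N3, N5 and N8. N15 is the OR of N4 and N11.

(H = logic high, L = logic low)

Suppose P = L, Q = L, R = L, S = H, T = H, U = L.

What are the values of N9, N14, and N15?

N1 = P OR U = L OR L = L
N2 = U AND T = L AND H = L
N3 = U AND S = L AND H = L
N4 = N2 OR Q = L OR L = L
N5 = U OR Q = L OR L = L
N7 = R AND N1 = L AND L = L
N8 = N7 OR Q OR T = L OR L OR H = H
N9 = N1 OR N5 OR N7 = L OR L OR L = L
N11 = NOT N3 = NOT L = H
N14 = N3 AND N5 AND N8 = L AND L AND H = L
N15 = N4 OR N11 = L OR H = H

N9 = L, N14 = L, N15 = H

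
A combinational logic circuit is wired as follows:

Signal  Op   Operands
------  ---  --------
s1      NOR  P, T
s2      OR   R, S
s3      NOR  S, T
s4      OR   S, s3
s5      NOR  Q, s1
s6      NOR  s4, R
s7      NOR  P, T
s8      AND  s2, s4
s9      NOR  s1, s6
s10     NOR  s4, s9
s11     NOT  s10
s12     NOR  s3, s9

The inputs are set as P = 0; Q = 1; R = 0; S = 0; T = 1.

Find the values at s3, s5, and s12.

s1 = P NOR T = 0 NOR 1 = 0
s3 = S NOR T = 0 NOR 1 = 0
s4 = S OR s3 = 0 OR 0 = 0
s5 = Q NOR s1 = 1 NOR 0 = 0
s6 = s4 NOR R = 0 NOR 0 = 1
s9 = s1 NOR s6 = 0 NOR 1 = 0
s12 = s3 NOR s9 = 0 NOR 0 = 1

s3 = 0  s5 = 0  s12 = 1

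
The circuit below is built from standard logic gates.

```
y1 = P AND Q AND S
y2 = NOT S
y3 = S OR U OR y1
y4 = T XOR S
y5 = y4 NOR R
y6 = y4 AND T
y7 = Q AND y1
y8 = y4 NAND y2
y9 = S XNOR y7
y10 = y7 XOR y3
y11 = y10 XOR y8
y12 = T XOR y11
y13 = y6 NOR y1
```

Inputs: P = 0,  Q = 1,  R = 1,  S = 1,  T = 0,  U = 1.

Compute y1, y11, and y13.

y1 = P AND Q AND S = 0 AND 1 AND 1 = 0
y2 = NOT S = NOT 1 = 0
y3 = S OR U OR y1 = 1 OR 1 OR 0 = 1
y4 = T XOR S = 0 XOR 1 = 1
y6 = y4 AND T = 1 AND 0 = 0
y7 = Q AND y1 = 1 AND 0 = 0
y8 = y4 NAND y2 = 1 NAND 0 = 1
y10 = y7 XOR y3 = 0 XOR 1 = 1
y11 = y10 XOR y8 = 1 XOR 1 = 0
y13 = y6 NOR y1 = 0 NOR 0 = 1

y1 = 0, y11 = 0, y13 = 1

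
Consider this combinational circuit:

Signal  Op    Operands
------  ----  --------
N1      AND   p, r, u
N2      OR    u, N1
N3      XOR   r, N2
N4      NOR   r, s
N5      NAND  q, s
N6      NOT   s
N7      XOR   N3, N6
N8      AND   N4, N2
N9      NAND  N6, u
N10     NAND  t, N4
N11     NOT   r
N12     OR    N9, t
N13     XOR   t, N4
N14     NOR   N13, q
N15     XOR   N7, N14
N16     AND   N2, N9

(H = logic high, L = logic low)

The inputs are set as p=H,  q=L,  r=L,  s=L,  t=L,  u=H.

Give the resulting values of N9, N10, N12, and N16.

N9 = L, N10 = H, N12 = L, N16 = L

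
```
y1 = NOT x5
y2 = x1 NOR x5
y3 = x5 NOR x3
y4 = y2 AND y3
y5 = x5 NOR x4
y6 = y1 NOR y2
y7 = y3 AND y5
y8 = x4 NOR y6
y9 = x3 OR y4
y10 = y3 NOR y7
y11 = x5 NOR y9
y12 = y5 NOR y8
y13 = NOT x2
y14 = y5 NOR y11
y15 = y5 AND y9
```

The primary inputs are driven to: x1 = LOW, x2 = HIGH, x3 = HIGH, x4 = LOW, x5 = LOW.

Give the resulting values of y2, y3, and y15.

y2 = HIGH, y3 = LOW, y15 = HIGH

y2 = x1 NOR x5 = LOW NOR LOW = HIGH
y3 = x5 NOR x3 = LOW NOR HIGH = LOW
y4 = y2 AND y3 = HIGH AND LOW = LOW
y5 = x5 NOR x4 = LOW NOR LOW = HIGH
y9 = x3 OR y4 = HIGH OR LOW = HIGH
y15 = y5 AND y9 = HIGH AND HIGH = HIGH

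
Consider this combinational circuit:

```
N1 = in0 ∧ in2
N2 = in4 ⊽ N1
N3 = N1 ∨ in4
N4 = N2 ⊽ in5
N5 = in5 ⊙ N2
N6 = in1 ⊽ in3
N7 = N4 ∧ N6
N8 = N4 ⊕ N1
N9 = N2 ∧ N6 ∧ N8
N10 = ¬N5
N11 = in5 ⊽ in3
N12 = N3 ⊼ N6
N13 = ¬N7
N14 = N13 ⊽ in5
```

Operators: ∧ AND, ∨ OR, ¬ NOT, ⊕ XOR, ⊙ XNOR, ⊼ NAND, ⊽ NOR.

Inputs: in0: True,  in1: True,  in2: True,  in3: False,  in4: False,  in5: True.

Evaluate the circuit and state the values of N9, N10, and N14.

N1 = in0 AND in2 = True AND True = True
N2 = in4 NOR N1 = False NOR True = False
N4 = N2 NOR in5 = False NOR True = False
N5 = in5 XNOR N2 = True XNOR False = False
N6 = in1 NOR in3 = True NOR False = False
N7 = N4 AND N6 = False AND False = False
N8 = N4 XOR N1 = False XOR True = True
N9 = N2 AND N6 AND N8 = False AND False AND True = False
N10 = NOT N5 = NOT False = True
N13 = NOT N7 = NOT False = True
N14 = N13 NOR in5 = True NOR True = False

N9 = False, N10 = True, N14 = False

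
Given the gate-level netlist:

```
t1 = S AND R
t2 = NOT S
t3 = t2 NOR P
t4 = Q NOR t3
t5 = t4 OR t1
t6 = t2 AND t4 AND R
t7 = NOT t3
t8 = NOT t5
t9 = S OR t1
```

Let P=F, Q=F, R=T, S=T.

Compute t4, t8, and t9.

t4 = F, t8 = F, t9 = T

t1 = S AND R = T AND T = T
t2 = NOT S = NOT T = F
t3 = t2 NOR P = F NOR F = T
t4 = Q NOR t3 = F NOR T = F
t5 = t4 OR t1 = F OR T = T
t8 = NOT t5 = NOT T = F
t9 = S OR t1 = T OR T = T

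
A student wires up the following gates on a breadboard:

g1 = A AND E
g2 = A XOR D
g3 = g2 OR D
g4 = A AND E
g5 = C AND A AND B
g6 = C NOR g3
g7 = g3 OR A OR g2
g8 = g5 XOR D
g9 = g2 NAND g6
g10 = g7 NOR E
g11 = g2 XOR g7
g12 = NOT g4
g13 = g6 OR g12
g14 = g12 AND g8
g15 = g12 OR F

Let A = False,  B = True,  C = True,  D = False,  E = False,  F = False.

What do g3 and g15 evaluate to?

g3 = False  g15 = True

g2 = A XOR D = False XOR False = False
g3 = g2 OR D = False OR False = False
g4 = A AND E = False AND False = False
g12 = NOT g4 = NOT False = True
g15 = g12 OR F = True OR False = True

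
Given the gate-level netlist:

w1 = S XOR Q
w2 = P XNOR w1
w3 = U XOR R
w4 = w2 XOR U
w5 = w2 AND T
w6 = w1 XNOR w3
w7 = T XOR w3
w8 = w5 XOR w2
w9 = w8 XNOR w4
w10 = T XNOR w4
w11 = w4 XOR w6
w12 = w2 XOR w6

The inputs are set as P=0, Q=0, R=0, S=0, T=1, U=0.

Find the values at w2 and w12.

w1 = S XOR Q = 0 XOR 0 = 0
w2 = P XNOR w1 = 0 XNOR 0 = 1
w3 = U XOR R = 0 XOR 0 = 0
w6 = w1 XNOR w3 = 0 XNOR 0 = 1
w12 = w2 XOR w6 = 1 XOR 1 = 0

w2 = 1  w12 = 0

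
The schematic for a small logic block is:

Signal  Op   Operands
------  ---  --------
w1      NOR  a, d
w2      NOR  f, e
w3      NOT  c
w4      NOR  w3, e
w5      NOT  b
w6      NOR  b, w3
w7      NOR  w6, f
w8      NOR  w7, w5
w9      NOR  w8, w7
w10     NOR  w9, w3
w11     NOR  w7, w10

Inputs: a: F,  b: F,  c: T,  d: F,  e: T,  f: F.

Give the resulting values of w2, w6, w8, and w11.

w2 = f NOR e = F NOR T = F
w3 = NOT c = NOT T = F
w5 = NOT b = NOT F = T
w6 = b NOR w3 = F NOR F = T
w7 = w6 NOR f = T NOR F = F
w8 = w7 NOR w5 = F NOR T = F
w9 = w8 NOR w7 = F NOR F = T
w10 = w9 NOR w3 = T NOR F = F
w11 = w7 NOR w10 = F NOR F = T

w2 = F, w6 = T, w8 = F, w11 = T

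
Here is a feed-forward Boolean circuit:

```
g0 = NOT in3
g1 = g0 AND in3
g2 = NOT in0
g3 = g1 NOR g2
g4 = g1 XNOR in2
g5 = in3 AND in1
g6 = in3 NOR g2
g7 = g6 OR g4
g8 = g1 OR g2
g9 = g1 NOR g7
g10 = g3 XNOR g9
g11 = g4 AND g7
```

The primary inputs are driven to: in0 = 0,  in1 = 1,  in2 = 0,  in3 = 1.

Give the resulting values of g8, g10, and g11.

g0 = NOT in3 = NOT 1 = 0
g1 = g0 AND in3 = 0 AND 1 = 0
g2 = NOT in0 = NOT 0 = 1
g3 = g1 NOR g2 = 0 NOR 1 = 0
g4 = g1 XNOR in2 = 0 XNOR 0 = 1
g6 = in3 NOR g2 = 1 NOR 1 = 0
g7 = g6 OR g4 = 0 OR 1 = 1
g8 = g1 OR g2 = 0 OR 1 = 1
g9 = g1 NOR g7 = 0 NOR 1 = 0
g10 = g3 XNOR g9 = 0 XNOR 0 = 1
g11 = g4 AND g7 = 1 AND 1 = 1

g8 = 1, g10 = 1, g11 = 1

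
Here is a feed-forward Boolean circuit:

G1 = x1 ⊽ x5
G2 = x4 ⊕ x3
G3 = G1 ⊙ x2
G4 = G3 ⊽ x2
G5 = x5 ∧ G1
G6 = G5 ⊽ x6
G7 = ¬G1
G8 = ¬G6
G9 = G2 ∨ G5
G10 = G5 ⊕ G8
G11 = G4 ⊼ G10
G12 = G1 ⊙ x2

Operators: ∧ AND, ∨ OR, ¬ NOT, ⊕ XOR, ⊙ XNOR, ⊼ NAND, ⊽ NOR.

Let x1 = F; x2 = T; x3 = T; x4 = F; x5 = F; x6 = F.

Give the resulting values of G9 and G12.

G9 = T  G12 = T

G1 = x1 NOR x5 = F NOR F = T
G2 = x4 XOR x3 = F XOR T = T
G5 = x5 AND G1 = F AND T = F
G9 = G2 OR G5 = T OR F = T
G12 = G1 XNOR x2 = T XNOR T = T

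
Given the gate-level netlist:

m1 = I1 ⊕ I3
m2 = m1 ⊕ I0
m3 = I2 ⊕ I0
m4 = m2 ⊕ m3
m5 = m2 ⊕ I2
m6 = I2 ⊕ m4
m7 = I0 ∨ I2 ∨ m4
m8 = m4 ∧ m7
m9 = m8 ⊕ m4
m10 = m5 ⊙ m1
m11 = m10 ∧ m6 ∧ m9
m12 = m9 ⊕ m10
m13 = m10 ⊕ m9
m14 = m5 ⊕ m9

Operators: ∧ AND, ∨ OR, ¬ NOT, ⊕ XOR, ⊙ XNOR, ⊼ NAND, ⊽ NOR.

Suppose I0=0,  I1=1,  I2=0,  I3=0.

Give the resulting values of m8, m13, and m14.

m1 = I1 XOR I3 = 1 XOR 0 = 1
m2 = m1 XOR I0 = 1 XOR 0 = 1
m3 = I2 XOR I0 = 0 XOR 0 = 0
m4 = m2 XOR m3 = 1 XOR 0 = 1
m5 = m2 XOR I2 = 1 XOR 0 = 1
m7 = I0 OR I2 OR m4 = 0 OR 0 OR 1 = 1
m8 = m4 AND m7 = 1 AND 1 = 1
m9 = m8 XOR m4 = 1 XOR 1 = 0
m10 = m5 XNOR m1 = 1 XNOR 1 = 1
m13 = m10 XOR m9 = 1 XOR 0 = 1
m14 = m5 XOR m9 = 1 XOR 0 = 1

m8 = 1; m13 = 1; m14 = 1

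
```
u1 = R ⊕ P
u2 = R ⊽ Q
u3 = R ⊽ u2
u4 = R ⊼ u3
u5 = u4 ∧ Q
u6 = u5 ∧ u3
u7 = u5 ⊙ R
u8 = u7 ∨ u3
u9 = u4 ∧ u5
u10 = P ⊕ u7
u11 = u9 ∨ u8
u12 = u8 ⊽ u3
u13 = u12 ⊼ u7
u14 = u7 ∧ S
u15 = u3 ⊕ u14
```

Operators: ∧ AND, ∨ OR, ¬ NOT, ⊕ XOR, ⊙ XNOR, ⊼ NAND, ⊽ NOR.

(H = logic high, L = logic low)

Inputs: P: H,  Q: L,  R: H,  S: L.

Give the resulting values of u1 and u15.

u1 = L, u15 = L

u1 = R XOR P = H XOR H = L
u2 = R NOR Q = H NOR L = L
u3 = R NOR u2 = H NOR L = L
u4 = R NAND u3 = H NAND L = H
u5 = u4 AND Q = H AND L = L
u7 = u5 XNOR R = L XNOR H = L
u14 = u7 AND S = L AND L = L
u15 = u3 XOR u14 = L XOR L = L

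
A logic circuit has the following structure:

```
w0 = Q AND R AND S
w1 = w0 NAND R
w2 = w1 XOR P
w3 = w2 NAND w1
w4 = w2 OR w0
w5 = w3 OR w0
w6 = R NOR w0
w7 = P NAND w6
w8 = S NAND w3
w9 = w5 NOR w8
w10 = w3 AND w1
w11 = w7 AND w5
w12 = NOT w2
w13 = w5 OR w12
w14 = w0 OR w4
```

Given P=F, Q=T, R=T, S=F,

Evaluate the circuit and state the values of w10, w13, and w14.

w0 = Q AND R AND S = T AND T AND F = F
w1 = w0 NAND R = F NAND T = T
w2 = w1 XOR P = T XOR F = T
w3 = w2 NAND w1 = T NAND T = F
w4 = w2 OR w0 = T OR F = T
w5 = w3 OR w0 = F OR F = F
w10 = w3 AND w1 = F AND T = F
w12 = NOT w2 = NOT T = F
w13 = w5 OR w12 = F OR F = F
w14 = w0 OR w4 = F OR T = T

w10 = F  w13 = F  w14 = T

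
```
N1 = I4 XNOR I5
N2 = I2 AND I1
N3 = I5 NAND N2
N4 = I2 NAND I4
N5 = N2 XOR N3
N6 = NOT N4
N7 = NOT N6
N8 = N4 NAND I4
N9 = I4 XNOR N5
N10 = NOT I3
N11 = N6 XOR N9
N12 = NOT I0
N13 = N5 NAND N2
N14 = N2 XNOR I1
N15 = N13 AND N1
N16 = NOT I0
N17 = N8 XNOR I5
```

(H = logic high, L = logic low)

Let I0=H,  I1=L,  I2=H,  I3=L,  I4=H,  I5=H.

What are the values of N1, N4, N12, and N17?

N1 = H, N4 = L, N12 = L, N17 = H

N1 = I4 XNOR I5 = H XNOR H = H
N4 = I2 NAND I4 = H NAND H = L
N8 = N4 NAND I4 = L NAND H = H
N12 = NOT I0 = NOT H = L
N17 = N8 XNOR I5 = H XNOR H = H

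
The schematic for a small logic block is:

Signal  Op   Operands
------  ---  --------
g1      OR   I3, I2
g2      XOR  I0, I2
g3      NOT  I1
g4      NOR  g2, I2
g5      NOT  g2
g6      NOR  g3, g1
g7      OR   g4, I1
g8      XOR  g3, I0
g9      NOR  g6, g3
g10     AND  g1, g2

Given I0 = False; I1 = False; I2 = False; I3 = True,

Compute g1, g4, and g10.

g1 = True; g4 = True; g10 = False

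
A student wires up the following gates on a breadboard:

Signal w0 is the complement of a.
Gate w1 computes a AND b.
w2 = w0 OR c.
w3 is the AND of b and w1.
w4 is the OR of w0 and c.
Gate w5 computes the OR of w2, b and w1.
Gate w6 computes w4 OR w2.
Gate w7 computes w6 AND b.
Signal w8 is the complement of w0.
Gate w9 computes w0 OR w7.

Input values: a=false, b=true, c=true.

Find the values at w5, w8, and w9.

w5 = true  w8 = false  w9 = true

w0 = NOT a = NOT false = true
w1 = a AND b = false AND true = false
w2 = w0 OR c = true OR true = true
w4 = w0 OR c = true OR true = true
w5 = w2 OR b OR w1 = true OR true OR false = true
w6 = w4 OR w2 = true OR true = true
w7 = w6 AND b = true AND true = true
w8 = NOT w0 = NOT true = false
w9 = w0 OR w7 = true OR true = true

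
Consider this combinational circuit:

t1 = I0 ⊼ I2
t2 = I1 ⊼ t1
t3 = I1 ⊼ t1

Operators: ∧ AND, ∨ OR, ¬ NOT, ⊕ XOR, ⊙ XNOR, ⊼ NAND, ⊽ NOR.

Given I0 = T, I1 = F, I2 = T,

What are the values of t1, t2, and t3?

t1 = F, t2 = T, t3 = T

t1 = I0 NAND I2 = T NAND T = F
t2 = I1 NAND t1 = F NAND F = T
t3 = I1 NAND t1 = F NAND F = T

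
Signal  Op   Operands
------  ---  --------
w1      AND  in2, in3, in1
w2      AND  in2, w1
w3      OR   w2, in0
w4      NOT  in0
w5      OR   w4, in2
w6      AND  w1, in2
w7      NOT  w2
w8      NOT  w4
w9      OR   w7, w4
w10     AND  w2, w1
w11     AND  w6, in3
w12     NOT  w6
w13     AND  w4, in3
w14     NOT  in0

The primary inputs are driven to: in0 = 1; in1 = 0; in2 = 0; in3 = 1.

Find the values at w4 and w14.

w4 = 0, w14 = 0

w4 = NOT in0 = NOT 1 = 0
w14 = NOT in0 = NOT 1 = 0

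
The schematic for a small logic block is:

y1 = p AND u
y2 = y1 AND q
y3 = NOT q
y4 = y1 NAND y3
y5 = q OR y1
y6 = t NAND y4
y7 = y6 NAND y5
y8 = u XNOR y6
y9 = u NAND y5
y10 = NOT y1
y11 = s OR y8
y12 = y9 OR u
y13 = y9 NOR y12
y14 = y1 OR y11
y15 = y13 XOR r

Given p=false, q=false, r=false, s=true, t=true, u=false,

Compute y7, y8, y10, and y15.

y7 = true; y8 = true; y10 = true; y15 = false

y1 = p AND u = false AND false = false
y3 = NOT q = NOT false = true
y4 = y1 NAND y3 = false NAND true = true
y5 = q OR y1 = false OR false = false
y6 = t NAND y4 = true NAND true = false
y7 = y6 NAND y5 = false NAND false = true
y8 = u XNOR y6 = false XNOR false = true
y9 = u NAND y5 = false NAND false = true
y10 = NOT y1 = NOT false = true
y12 = y9 OR u = true OR false = true
y13 = y9 NOR y12 = true NOR true = false
y15 = y13 XOR r = false XOR false = false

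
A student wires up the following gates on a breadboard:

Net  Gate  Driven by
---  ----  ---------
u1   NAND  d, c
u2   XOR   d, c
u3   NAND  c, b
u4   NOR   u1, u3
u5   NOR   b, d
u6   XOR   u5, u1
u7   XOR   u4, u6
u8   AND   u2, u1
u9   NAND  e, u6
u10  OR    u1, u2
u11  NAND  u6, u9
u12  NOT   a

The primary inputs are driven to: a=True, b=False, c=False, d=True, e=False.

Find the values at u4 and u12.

u4 = False, u12 = False

u1 = d NAND c = True NAND False = True
u3 = c NAND b = False NAND False = True
u4 = u1 NOR u3 = True NOR True = False
u12 = NOT a = NOT True = False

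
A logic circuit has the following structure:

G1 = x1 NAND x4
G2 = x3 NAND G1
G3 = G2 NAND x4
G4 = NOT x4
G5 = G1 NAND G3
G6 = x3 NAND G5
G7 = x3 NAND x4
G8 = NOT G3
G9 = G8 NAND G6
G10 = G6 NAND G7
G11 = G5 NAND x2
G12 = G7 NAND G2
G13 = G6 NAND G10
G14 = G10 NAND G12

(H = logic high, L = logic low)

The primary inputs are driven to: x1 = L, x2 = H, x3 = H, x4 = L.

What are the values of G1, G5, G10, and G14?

G1 = H; G5 = L; G10 = L; G14 = H

G1 = x1 NAND x4 = L NAND L = H
G2 = x3 NAND G1 = H NAND H = L
G3 = G2 NAND x4 = L NAND L = H
G5 = G1 NAND G3 = H NAND H = L
G6 = x3 NAND G5 = H NAND L = H
G7 = x3 NAND x4 = H NAND L = H
G10 = G6 NAND G7 = H NAND H = L
G12 = G7 NAND G2 = H NAND L = H
G14 = G10 NAND G12 = L NAND H = H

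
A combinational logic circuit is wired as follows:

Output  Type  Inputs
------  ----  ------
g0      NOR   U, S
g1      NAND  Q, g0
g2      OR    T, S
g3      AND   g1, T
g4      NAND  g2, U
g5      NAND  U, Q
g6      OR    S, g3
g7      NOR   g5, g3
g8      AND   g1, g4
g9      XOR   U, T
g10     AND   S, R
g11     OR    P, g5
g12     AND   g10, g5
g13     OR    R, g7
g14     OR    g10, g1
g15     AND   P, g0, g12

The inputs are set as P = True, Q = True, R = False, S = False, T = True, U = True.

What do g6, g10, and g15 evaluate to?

g0 = U NOR S = True NOR False = False
g1 = Q NAND g0 = True NAND False = True
g3 = g1 AND T = True AND True = True
g5 = U NAND Q = True NAND True = False
g6 = S OR g3 = False OR True = True
g10 = S AND R = False AND False = False
g12 = g10 AND g5 = False AND False = False
g15 = P AND g0 AND g12 = True AND False AND False = False

g6 = True, g10 = False, g15 = False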